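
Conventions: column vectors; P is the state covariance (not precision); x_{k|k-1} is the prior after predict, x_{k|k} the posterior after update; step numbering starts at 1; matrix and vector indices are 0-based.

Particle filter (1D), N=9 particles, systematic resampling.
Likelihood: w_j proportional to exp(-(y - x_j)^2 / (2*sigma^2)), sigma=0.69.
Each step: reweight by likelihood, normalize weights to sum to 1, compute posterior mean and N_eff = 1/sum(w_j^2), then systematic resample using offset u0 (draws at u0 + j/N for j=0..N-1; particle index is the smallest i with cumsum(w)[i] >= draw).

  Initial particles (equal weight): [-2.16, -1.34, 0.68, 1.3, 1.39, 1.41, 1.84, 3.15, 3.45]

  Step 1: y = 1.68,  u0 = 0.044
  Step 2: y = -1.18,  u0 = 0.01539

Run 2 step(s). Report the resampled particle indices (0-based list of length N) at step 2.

resampled_idx = [0, 0, 0, 0, 0, 0, 0, 1, 3]

step 1: w=[0.0000, 0.0000, 0.0840, 0.2063, 0.2198, 0.2224, 0.2337, 0.0248, 0.0089]  mean=1.4835  Neff=4.9331  idx=[2, 3, 3, 4, 4, 5, 5, 6, 6]
step 2: w=[0.7916, 0.0469, 0.0469, 0.0291, 0.0291, 0.0261, 0.0261, 0.0021, 0.0021]  mean=0.8224  Neff=1.5770  idx=[0, 0, 0, 0, 0, 0, 0, 1, 3]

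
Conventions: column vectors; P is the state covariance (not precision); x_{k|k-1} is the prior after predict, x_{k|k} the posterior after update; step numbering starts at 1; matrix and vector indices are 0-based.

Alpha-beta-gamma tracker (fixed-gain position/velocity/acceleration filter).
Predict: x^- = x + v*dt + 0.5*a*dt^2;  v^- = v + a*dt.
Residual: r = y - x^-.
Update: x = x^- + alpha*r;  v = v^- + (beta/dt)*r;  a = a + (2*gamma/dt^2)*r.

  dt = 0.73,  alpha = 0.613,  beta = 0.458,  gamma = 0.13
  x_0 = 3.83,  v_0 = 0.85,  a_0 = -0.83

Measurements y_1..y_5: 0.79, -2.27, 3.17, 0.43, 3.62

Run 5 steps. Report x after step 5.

x_post = 2.2556

step 1: x_pred=4.2293  r=-3.4393  x^+=2.1210  v^+=-1.9137  a^+=-2.5080
step 2: x_pred=0.0557  r=-2.3257  x^+=-1.3699  v^+=-5.2038  a^+=-3.6428
step 3: x_pred=-6.1393  r=9.3093  x^+=-0.4327  v^+=-2.0223  a^+=0.8992
step 4: x_pred=-1.6694  r=2.0994  x^+=-0.3825  v^+=-0.0488  a^+=1.9235
step 5: x_pred=0.0945  r=3.5255  x^+=2.2556  v^+=3.5673  a^+=3.6436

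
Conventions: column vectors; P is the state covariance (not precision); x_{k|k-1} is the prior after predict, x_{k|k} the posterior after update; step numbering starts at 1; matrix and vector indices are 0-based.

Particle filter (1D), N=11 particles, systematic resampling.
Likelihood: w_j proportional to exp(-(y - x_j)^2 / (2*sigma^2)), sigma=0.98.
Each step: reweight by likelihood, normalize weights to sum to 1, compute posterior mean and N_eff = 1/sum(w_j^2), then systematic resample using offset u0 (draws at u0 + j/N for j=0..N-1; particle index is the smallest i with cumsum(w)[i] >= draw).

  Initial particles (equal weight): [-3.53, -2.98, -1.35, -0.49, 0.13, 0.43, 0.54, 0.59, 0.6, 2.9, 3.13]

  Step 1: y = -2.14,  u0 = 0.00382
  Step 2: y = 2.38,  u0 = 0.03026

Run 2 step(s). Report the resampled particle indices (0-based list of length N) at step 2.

resampled_idx = [7, 9, 9, 9, 9, 9, 10, 10, 10, 10, 10]

step 1: w=[0.1671, 0.3165, 0.3302, 0.1108, 0.0312, 0.0147, 0.0109, 0.0094, 0.0092, 0.0000, 0.0000]  mean=-2.0059  Neff=3.9857  idx=[0, 0, 1, 1, 1, 1, 2, 2, 2, 3, 3]
step 2: w=[0.0000, 0.0000, 0.0000, 0.0000, 0.0000, 0.0000, 0.0242, 0.0242, 0.0242, 0.4638, 0.4638]  mean=-0.5524  Neff=2.3155  idx=[7, 9, 9, 9, 9, 9, 10, 10, 10, 10, 10]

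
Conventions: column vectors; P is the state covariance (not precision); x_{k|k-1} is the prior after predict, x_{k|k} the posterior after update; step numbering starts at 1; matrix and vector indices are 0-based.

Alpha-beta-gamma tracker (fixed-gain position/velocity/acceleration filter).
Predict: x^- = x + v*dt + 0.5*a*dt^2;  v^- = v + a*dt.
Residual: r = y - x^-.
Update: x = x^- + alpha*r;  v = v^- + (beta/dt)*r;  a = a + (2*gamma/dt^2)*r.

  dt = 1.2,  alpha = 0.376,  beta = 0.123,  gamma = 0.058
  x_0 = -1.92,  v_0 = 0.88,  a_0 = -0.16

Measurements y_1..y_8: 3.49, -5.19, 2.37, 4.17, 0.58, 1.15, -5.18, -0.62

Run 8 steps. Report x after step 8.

x_post = -1.8814

step 1: x_pred=-0.9792  r=4.4692  x^+=0.7012  v^+=1.1461  a^+=0.2000
step 2: x_pred=2.2205  r=-7.4105  x^+=-0.5658  v^+=0.6265  a^+=-0.3969
step 3: x_pred=-0.0998  r=2.4698  x^+=0.8289  v^+=0.4034  a^+=-0.1980
step 4: x_pred=1.1703  r=2.9997  x^+=2.2982  v^+=0.4732  a^+=0.0437
step 5: x_pred=2.8975  r=-2.3175  x^+=2.0261  v^+=0.2881  a^+=-0.1430
step 6: x_pred=2.2688  r=-1.1188  x^+=1.8482  v^+=0.0017  a^+=-0.2332
step 7: x_pred=1.6824  r=-6.8624  x^+=-0.8979  v^+=-0.9814  a^+=-0.7860
step 8: x_pred=-2.6415  r=2.0215  x^+=-1.8814  v^+=-1.7174  a^+=-0.6231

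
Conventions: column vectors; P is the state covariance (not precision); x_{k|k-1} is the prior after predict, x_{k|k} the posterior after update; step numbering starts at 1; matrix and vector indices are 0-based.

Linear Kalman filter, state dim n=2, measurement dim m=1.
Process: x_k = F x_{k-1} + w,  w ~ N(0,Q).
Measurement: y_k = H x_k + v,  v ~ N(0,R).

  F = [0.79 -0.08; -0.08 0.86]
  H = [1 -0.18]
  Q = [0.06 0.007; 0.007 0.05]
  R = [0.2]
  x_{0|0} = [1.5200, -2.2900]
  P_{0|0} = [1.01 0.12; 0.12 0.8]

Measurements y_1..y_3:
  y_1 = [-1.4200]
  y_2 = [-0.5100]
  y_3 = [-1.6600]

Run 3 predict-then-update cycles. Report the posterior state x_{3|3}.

x_post = [-0.9409, -0.7248]

step 1: x^-=[1.3840, -2.0910]  P^-=[0.6803 -0.0296; -0.0296 0.6316]  S=[0.9114]  K=[0.7523; -0.1572]  nu=[-3.1804]  x^+=[-1.0085, -1.5911]  P^+=[0.1645 0.0782; 0.0782 0.6091]
step 2: x^-=[-0.6694, -1.2876]  P^-=[0.1567 0.0083; 0.0083 0.4908]  S=[0.3696]  K=[0.4199; -0.2165]  nu=[-0.0724]  x^+=[-0.6998, -1.2720]  P^+=[0.0915 0.0419; 0.0419 0.4735]
step 3: x^-=[-0.4511, -1.0379]  P^-=[0.1149 -0.0026; -0.0026 0.3950]  S=[0.3286]  K=[0.3510; -0.2243]  nu=[-1.3957]  x^+=[-0.9409, -0.7248]  P^+=[0.0744 0.0233; 0.0233 0.3785]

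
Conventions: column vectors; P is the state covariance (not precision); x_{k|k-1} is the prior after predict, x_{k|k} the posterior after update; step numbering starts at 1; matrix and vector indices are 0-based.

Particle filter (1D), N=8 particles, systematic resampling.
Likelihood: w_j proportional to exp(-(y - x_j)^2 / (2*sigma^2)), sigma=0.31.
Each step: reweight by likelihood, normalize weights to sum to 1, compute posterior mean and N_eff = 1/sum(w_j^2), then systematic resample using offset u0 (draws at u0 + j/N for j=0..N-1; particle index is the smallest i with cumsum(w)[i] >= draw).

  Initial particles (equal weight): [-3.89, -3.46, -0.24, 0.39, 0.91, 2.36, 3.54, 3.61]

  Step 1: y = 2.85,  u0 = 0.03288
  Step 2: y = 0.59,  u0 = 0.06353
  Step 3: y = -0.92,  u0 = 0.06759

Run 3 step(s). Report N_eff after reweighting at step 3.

N_eff = 8.0000

step 1: w=[0.0000, 0.0000, 0.0000, 0.0000, 0.0000, 0.6823, 0.1999, 0.1179]  mean=2.7431  Neff=1.9255  idx=[5, 5, 5, 5, 5, 5, 6, 7]
step 2: w=[0.1667, 0.1667, 0.1667, 0.1667, 0.1667, 0.1667, 0.0000, 0.0000]  mean=2.3600  Neff=6.0000  idx=[0, 1, 1, 2, 3, 4, 4, 5]
step 3: w=[0.1250, 0.1250, 0.1250, 0.1250, 0.1250, 0.1250, 0.1250, 0.1250]  mean=2.3600  Neff=8.0000  idx=[0, 1, 2, 3, 4, 5, 6, 7]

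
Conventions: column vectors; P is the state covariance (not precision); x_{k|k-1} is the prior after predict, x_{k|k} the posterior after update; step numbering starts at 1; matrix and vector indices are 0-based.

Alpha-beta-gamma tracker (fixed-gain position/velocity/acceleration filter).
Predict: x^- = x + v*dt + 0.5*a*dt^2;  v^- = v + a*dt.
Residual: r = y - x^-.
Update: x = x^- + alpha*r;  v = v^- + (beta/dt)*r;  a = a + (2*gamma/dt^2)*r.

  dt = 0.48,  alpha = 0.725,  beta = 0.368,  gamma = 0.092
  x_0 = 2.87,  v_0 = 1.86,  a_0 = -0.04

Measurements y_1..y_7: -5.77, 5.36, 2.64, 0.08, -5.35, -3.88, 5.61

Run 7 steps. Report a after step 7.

a_post = 7.5448

step 1: x_pred=3.7582  r=-9.5282  x^+=-3.1497  v^+=-5.4641  a^+=-7.6493
step 2: x_pred=-6.6537  r=12.0137  x^+=2.0562  v^+=0.0747  a^+=1.9450
step 3: x_pred=2.3161  r=0.3239  x^+=2.5509  v^+=1.2566  a^+=2.2036
step 4: x_pred=3.4080  r=-3.3280  x^+=0.9952  v^+=-0.2371  a^+=-0.4541
step 5: x_pred=0.8291  r=-6.1791  x^+=-3.6508  v^+=-5.1924  a^+=-5.3888
step 6: x_pred=-6.7639  r=2.8839  x^+=-4.6731  v^+=-5.5680  a^+=-3.0857
step 7: x_pred=-7.7012  r=13.3112  x^+=1.9494  v^+=3.1561  a^+=7.5448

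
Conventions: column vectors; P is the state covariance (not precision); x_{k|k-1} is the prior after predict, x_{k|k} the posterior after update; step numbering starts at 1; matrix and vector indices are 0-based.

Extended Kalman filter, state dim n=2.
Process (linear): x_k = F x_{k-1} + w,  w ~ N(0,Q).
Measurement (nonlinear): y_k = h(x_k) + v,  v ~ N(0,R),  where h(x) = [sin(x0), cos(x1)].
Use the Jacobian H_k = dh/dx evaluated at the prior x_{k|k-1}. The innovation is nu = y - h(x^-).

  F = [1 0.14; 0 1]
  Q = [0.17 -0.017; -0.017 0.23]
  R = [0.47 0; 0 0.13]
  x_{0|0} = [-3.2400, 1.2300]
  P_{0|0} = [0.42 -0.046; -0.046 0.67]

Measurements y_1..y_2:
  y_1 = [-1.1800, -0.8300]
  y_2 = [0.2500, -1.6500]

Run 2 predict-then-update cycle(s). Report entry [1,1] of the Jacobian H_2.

H_jac[1,1] = -0.7478

step 1: x^-=[-3.0678, 1.2300]  P^-=[0.5903 0.0308; 0.0308 0.9000]  H_jac=[-0.9973 0.0000; 0.0000 -0.9425]  S=[1.0570 0.0289; 0.0289 0.9295]  K=[-0.5565 -0.0139; -0.0041 -0.9125]  nu=[-1.1063, -1.1642]  x^+=[-2.4360, 2.2969]  P^+=[0.2623 0.0019; 0.0019 0.1259]
step 2: x^-=[-2.1144, 2.2969]  P^-=[0.4353 0.0025; 0.0025 0.3559]  H_jac=[-0.5172 0.0000; 0.0000 -0.7478]  S=[0.5865 0.0010; 0.0010 0.3290]  K=[-0.3839 -0.0046; -0.0009 -0.8089]  nu=[1.1058, -0.9861]  x^+=[-2.5344, 3.0935]  P^+=[0.3488 0.0008; 0.0008 0.1406]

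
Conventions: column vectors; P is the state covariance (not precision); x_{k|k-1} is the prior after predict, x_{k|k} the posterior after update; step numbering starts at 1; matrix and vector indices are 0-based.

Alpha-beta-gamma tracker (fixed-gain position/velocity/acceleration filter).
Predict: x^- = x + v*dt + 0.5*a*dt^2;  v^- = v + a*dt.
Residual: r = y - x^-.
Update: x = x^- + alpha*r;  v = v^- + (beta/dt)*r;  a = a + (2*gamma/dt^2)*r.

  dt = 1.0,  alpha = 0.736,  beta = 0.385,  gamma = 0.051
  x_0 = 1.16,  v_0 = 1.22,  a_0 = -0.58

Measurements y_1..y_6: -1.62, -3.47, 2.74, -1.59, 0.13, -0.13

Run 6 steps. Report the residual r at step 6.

step 1: x_pred=2.0900  r=-3.7100  x^+=-0.6406  v^+=-0.7883  a^+=-0.9584
step 2: x_pred=-1.9081  r=-1.5619  x^+=-3.0577  v^+=-2.3481  a^+=-1.1177
step 3: x_pred=-5.9646  r=8.7046  x^+=0.4420  v^+=-0.1145  a^+=-0.2299
step 4: x_pred=0.2125  r=-1.8025  x^+=-1.1141  v^+=-1.0384  a^+=-0.4137
step 5: x_pred=-2.3594  r=2.4894  x^+=-0.5272  v^+=-0.4937  a^+=-0.1598
step 6: x_pred=-1.1008  r=0.9708  x^+=-0.3863  v^+=-0.2797  a^+=-0.0608

resid = 0.9708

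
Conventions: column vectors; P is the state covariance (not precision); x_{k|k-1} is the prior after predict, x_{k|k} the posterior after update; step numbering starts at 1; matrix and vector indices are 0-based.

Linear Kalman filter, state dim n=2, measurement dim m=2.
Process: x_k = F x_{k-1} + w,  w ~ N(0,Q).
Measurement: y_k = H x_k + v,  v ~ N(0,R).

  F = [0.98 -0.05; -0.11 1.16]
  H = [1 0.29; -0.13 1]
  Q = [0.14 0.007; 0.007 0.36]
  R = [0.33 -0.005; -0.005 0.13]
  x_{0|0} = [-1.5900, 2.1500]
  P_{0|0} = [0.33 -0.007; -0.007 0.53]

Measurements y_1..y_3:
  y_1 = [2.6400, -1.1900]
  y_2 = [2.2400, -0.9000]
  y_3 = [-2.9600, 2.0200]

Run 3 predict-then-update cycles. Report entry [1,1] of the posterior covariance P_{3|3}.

step 1: x^-=[-1.6657, 2.6689]  P^-=[0.4589 -0.0673; -0.0673 1.0789]  S=[0.8406 0.1835; 0.1835 1.2342]  K=[0.5635 -0.1866; 0.1032 0.8660]  nu=[3.5317, -4.0754]  x^+=[1.0849, -0.4960]  P^+=[0.1877 -0.0027; -0.0027 0.1117]
step 2: x^-=[1.0880, -0.6947]  P^-=[0.3208 -0.0228; -0.0228 0.5133]  S=[0.6807 0.0802; 0.0802 0.6546]  K=[0.4801 -0.1573; 0.0936 0.7771]  nu=[1.3535, -0.0639]  x^+=[1.7478, -0.6176]  P^+=[0.1598 -0.0021; -0.0021 0.1003]
step 3: x^-=[1.7437, -0.9087]  P^-=[0.2939 -0.0184; -0.0184 0.4974]  S=[0.6551 0.0833; 0.0833 0.6372]  K=[0.4595 -0.1490; 0.0939 0.7721]  nu=[-4.4402, 3.1554]  x^+=[-0.7665, 1.1109]  P^+=[0.1529 -0.0018; -0.0018 0.0997]

P_post[1,1] = 0.0997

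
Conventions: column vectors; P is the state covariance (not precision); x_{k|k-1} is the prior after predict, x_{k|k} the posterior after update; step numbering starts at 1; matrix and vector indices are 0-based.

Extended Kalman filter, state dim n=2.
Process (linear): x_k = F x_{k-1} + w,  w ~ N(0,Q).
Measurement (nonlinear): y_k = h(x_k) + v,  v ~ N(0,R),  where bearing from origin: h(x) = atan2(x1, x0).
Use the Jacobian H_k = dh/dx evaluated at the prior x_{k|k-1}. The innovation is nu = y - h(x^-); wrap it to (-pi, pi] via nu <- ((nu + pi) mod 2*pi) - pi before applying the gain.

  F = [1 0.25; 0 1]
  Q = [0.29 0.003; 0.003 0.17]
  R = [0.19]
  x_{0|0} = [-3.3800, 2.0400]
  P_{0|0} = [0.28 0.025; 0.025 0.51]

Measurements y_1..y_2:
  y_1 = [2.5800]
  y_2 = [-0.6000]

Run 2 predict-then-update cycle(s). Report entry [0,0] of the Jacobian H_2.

step 1: x^-=[-2.8700, 2.0400]  P^-=[0.6144 0.1555; 0.1555 0.6800]  H_jac=[-0.1645 -0.2315]  S=[0.2549]  K=[-0.5378; -0.7179]  nu=[0.0563]  x^+=[-2.9003, 1.9996]  P^+=[0.5407 0.0571; 0.0571 0.5486]
step 2: x^-=[-2.4004, 1.9996]  P^-=[0.8935 0.1973; 0.1973 0.7186]  H_jac=[-0.2049 -0.2459]  S=[0.2908]  K=[-0.7962; -0.7466]  nu=[-3.0470]  x^+=[0.0255, 4.2746]  P^+=[0.7091 0.0244; 0.0244 0.5565]

H_jac[0,0] = -0.2049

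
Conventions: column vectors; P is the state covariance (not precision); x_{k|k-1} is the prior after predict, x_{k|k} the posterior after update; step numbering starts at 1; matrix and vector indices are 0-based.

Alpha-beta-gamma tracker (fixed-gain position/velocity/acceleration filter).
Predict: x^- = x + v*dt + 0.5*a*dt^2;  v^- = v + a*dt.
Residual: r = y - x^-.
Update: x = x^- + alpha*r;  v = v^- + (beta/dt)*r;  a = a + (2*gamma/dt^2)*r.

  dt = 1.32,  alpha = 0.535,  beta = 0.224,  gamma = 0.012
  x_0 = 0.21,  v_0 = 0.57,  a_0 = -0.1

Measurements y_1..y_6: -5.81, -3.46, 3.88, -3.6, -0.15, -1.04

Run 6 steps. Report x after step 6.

x_post = -1.2409

step 1: x_pred=0.8753  r=-6.6853  x^+=-2.7013  v^+=-0.6965  a^+=-0.1921
step 2: x_pred=-3.7880  r=0.3280  x^+=-3.6125  v^+=-0.8944  a^+=-0.1876
step 3: x_pred=-4.9565  r=8.8365  x^+=-0.2290  v^+=0.3576  a^+=-0.0659
step 4: x_pred=0.1857  r=-3.7857  x^+=-1.8397  v^+=-0.3718  a^+=-0.1180
step 5: x_pred=-2.4332  r=2.2832  x^+=-1.2117  v^+=-0.1401  a^+=-0.0865
step 6: x_pred=-1.4720  r=0.4320  x^+=-1.2409  v^+=-0.1810  a^+=-0.0806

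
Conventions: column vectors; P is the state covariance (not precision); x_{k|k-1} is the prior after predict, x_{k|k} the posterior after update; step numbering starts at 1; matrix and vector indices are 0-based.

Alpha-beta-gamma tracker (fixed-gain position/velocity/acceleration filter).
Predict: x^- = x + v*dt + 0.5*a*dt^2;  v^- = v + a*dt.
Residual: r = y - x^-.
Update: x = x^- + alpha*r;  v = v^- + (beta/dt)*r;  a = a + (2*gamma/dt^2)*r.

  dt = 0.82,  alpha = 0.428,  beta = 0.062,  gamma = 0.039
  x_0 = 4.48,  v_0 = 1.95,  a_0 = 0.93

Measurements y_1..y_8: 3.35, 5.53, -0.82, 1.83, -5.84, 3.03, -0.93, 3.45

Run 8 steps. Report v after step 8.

v_post = -5.0361

step 1: x_pred=6.3917  r=-3.0417  x^+=5.0898  v^+=2.4826  a^+=0.5772
step 2: x_pred=7.3196  r=-1.7896  x^+=6.5537  v^+=2.8206  a^+=0.3696
step 3: x_pred=8.9908  r=-9.8108  x^+=4.7918  v^+=2.3818  a^+=-0.7685
step 4: x_pred=6.4865  r=-4.6565  x^+=4.4935  v^+=1.3996  a^+=-1.3087
step 5: x_pred=5.2012  r=-11.0412  x^+=0.4756  v^+=-0.5084  a^+=-2.5895
step 6: x_pred=-0.8119  r=3.8419  x^+=0.8324  v^+=-2.3413  a^+=-2.1438
step 7: x_pred=-1.8081  r=0.8781  x^+=-1.4323  v^+=-4.0328  a^+=-2.0419
step 8: x_pred=-5.4257  r=8.8757  x^+=-1.6269  v^+=-5.0361  a^+=-1.0123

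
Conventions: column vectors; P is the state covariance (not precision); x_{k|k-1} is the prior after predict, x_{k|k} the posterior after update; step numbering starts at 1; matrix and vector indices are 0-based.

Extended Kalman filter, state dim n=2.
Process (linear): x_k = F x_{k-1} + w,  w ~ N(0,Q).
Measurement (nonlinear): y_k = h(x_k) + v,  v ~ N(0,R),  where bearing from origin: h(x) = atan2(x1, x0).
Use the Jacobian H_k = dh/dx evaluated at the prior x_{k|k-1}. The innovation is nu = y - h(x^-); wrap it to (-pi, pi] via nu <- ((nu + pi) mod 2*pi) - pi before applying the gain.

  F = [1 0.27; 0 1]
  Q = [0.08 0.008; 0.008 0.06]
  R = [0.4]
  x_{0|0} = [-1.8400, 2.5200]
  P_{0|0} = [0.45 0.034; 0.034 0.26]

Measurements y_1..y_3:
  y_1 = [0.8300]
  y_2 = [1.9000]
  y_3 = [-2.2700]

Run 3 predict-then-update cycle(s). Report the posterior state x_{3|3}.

x_post = [-0.6431, 2.3957]

step 1: x^-=[-1.1596, 2.5200]  P^-=[0.5673 0.1122; 0.1122 0.3200]  H_jac=[-0.3275 -0.1507]  S=[0.4792]  K=[-0.4230; -0.1773]  nu=[-1.1721]  x^+=[-0.6638, 2.7278]  P^+=[0.4816 0.0763; 0.0763 0.3049]
step 2: x^-=[0.0727, 2.7278]  P^-=[0.6250 0.1666; 0.1666 0.3649]  H_jac=[-0.3663 0.0098]  S=[0.4827]  K=[-0.4709; -0.1190]  nu=[0.3558]  x^+=[-0.0949, 2.6855]  P^+=[0.5179 0.1395; 0.1395 0.3581]
step 3: x^-=[0.6302, 2.6855]  P^-=[0.6994 0.2442; 0.2442 0.4181]  H_jac=[-0.3529 0.0828]  S=[0.4757]  K=[-0.4764; -0.1084]  nu=[2.6729]  x^+=[-0.6431, 2.3957]  P^+=[0.5914 0.2197; 0.2197 0.4125]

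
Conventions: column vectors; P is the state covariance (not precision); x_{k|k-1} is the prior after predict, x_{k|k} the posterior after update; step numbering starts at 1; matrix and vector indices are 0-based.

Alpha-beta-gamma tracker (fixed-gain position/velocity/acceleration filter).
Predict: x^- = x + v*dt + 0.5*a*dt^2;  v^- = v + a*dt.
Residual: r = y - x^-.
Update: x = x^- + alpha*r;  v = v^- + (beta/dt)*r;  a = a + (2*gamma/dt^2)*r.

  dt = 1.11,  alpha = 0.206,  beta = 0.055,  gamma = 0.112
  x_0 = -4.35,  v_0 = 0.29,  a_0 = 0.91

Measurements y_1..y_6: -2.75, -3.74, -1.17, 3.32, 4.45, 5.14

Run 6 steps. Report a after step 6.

a_post = -1.2998

step 1: x_pred=-3.4675  r=0.7175  x^+=-3.3197  v^+=1.3357  a^+=1.0404
step 2: x_pred=-1.1962  r=-2.5438  x^+=-1.7202  v^+=2.3645  a^+=0.5780
step 3: x_pred=1.2605  r=-2.4305  x^+=0.7598  v^+=2.8856  a^+=0.1361
step 4: x_pred=4.0467  r=-0.7267  x^+=3.8970  v^+=3.0007  a^+=0.0040
step 5: x_pred=7.2302  r=-2.7802  x^+=6.6574  v^+=2.8673  a^+=-0.5015
step 6: x_pred=9.5313  r=-4.3913  x^+=8.6267  v^+=2.0931  a^+=-1.2998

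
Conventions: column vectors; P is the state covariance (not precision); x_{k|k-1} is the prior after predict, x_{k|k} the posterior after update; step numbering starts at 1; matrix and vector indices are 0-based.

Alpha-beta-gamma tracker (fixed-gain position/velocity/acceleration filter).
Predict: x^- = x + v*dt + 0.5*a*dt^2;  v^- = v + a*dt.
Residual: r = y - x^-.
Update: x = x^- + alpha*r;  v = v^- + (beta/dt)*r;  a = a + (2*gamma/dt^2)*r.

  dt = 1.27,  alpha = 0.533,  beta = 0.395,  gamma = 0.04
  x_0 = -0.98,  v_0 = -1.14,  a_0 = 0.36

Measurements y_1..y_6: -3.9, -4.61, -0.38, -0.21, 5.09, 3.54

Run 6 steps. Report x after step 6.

x_post = 5.9960

step 1: x_pred=-2.1375  r=-1.7625  x^+=-3.0769  v^+=-1.2310  a^+=0.2726
step 2: x_pred=-4.4204  r=-0.1896  x^+=-4.5215  v^+=-0.9438  a^+=0.2632
step 3: x_pred=-5.5078  r=5.1278  x^+=-2.7747  v^+=0.9853  a^+=0.5175
step 4: x_pred=-1.1060  r=0.8960  x^+=-0.6284  v^+=1.9212  a^+=0.5620
step 5: x_pred=2.2648  r=2.8252  x^+=3.7706  v^+=3.5137  a^+=0.7021
step 6: x_pred=8.7991  r=-5.2591  x^+=5.9960  v^+=2.7696  a^+=0.4412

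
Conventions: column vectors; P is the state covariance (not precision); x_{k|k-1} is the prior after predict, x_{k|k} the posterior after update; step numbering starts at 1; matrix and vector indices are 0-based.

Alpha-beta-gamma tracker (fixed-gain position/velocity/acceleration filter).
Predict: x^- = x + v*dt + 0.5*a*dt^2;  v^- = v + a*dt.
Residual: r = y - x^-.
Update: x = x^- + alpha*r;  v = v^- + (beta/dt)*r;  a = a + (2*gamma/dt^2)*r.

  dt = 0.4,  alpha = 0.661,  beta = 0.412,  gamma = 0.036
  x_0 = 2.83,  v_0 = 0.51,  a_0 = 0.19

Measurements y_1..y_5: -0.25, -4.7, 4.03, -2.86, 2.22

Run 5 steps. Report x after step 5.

x_post = 0.7218

step 1: x_pred=3.0492  r=-3.2992  x^+=0.8684  v^+=-2.8122  a^+=-1.2946
step 2: x_pred=-0.3600  r=-4.3400  x^+=-3.2287  v^+=-7.8002  a^+=-3.2476
step 3: x_pred=-6.6086  r=10.6386  x^+=0.4235  v^+=1.8585  a^+=1.5398
step 4: x_pred=1.2901  r=-4.1501  x^+=-1.4531  v^+=-1.8002  a^+=-0.3278
step 5: x_pred=-2.1994  r=4.4194  x^+=0.7218  v^+=2.6207  a^+=1.6609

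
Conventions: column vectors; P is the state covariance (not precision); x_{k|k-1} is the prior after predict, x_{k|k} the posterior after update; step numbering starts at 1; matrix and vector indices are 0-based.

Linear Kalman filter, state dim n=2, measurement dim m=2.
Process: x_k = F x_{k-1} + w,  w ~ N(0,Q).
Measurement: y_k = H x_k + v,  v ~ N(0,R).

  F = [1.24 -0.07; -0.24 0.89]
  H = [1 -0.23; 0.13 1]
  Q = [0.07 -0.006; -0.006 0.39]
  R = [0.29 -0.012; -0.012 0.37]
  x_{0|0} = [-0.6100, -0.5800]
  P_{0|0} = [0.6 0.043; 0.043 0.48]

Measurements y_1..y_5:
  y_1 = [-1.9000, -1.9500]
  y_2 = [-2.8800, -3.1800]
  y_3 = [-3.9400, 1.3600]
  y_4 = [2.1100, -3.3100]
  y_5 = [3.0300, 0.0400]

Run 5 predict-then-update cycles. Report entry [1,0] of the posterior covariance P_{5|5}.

P_post[1,0] = -0.0019

step 1: x^-=[-0.7158, -0.3698]  P^-=[0.9874 -0.1663; -0.1663 0.7864]  S=[1.3955 -0.2258; -0.2258 1.1299]  K=[0.7539 0.1171; -0.1439 0.6481]  nu=[-1.2693, -1.4871]  x^+=[-1.8469, -1.1510]  P^+=[0.2186 0.0059; 0.0059 0.2408]
step 2: x^-=[-2.2096, -0.5812]  P^-=[0.4063 -0.0795; -0.0795 0.5908]  S=[0.7641 -0.1722; -0.1722 0.9470]  K=[0.5727 0.0760; -0.1499 0.5857]  nu=[-0.8041, -2.3116]  x^+=[-2.8457, -1.8146]  P^+=[0.1651 -0.0002; -0.0002 0.2185]
step 3: x^-=[-3.4017, -0.9320]  P^-=[0.3250 -0.0690; -0.0690 0.5727]  S=[0.6771 -0.1684; -0.1684 0.9303]  K=[0.5197 0.0653; -0.1526 0.5784]  nu=[-0.7526, 2.7342]  x^+=[-3.6143, 0.7643]  P^+=[0.1496 -0.0015; -0.0015 0.2160]
step 4: x^-=[-4.5352, 1.5476]  P^-=[0.3013 -0.0657; -0.0657 0.5704]  S=[0.6517 -0.1677; -0.1677 0.9284]  K=[0.5015 0.0621; -0.1535 0.5775]  nu=[7.0011, -4.2681]  x^+=[-1.2889, -1.9913]  P^+=[0.1443 -0.0018; -0.0018 0.2157]
step 5: x^-=[-1.4588, -1.4629]  P^-=[0.2932 -0.0644; -0.0644 0.5700]  S=[0.6430 -0.1675; -0.1675 0.9282]  K=[0.4949 0.0610; -0.1537 0.5773]  nu=[4.1523, 1.6926]  x^+=[0.6995, -1.1240]  P^+=[0.1424 -0.0019; -0.0019 0.2157]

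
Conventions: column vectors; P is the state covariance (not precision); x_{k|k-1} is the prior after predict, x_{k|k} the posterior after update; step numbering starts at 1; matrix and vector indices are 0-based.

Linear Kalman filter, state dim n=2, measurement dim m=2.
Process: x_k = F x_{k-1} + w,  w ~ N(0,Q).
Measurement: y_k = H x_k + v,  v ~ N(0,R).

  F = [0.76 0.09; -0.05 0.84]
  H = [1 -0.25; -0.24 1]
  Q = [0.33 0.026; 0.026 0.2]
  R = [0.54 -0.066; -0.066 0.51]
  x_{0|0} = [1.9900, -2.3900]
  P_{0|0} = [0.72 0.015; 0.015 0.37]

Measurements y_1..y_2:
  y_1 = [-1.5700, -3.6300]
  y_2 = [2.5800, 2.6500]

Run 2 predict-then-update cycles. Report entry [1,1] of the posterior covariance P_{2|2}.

P_post[1,1] = 0.2252

step 1: x^-=[1.2973, -2.1071]  P^-=[0.7509 0.0361; 0.0361 0.4616]  S=[1.3017 -0.3233; -0.3233 0.9975]  K=[0.5808 0.0438; 0.0564 0.4724]  nu=[-3.3941, -1.2115]  x^+=[-0.7271, -2.8709]  P^+=[0.3263 0.0623; 0.0623 0.2521]
step 2: x^-=[-0.8110, -2.3752]  P^-=[0.5291 0.0722; 0.0722 0.3735]  S=[1.0563 -0.2098; -0.2098 0.8793]  K=[0.4949 0.0558; 0.0634 0.4202]  nu=[2.7972, 4.8306]  x^+=[0.8426, -0.1682]  P^+=[0.2792 0.0628; 0.0628 0.2252]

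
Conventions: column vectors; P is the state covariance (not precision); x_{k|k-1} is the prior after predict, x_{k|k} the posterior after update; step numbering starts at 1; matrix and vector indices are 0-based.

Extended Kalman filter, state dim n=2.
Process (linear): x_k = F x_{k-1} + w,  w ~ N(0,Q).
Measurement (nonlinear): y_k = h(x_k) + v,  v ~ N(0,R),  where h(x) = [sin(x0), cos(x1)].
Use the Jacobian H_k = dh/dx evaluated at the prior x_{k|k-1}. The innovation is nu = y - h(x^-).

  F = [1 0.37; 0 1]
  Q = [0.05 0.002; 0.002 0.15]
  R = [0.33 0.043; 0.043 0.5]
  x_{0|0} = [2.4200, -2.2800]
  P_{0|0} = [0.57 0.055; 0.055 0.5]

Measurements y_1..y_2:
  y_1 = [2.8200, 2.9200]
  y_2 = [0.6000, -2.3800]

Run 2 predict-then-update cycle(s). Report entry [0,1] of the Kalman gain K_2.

step 1: x^-=[1.5764, -2.2800]  P^-=[0.7291 0.2420; 0.2420 0.6500]  H_jac=[-0.0056 0.0000; 0.0000 0.7589]  S=[0.3300 0.0420; 0.0420 0.8743]  K=[-0.0393 0.2119; -0.0763 0.5678]  nu=[1.8200, 3.5712]  x^+=[2.2617, -0.3910]  P^+=[0.6901 0.1374; 0.1374 0.3698]
step 2: x^-=[2.1170, -0.3910]  P^-=[0.8924 0.2762; 0.2762 0.5198]  H_jac=[-0.5194 0.0000; 0.0000 0.3812]  S=[0.5708 -0.0117; -0.0117 0.5755]  K=[-0.8087 0.1665; -0.2444 0.3393]  nu=[-0.2545, -3.3045]  x^+=[1.7725, -1.4500]  P^+=[0.5000 0.1272; 0.1272 0.4175]

K[0,1] = 0.1665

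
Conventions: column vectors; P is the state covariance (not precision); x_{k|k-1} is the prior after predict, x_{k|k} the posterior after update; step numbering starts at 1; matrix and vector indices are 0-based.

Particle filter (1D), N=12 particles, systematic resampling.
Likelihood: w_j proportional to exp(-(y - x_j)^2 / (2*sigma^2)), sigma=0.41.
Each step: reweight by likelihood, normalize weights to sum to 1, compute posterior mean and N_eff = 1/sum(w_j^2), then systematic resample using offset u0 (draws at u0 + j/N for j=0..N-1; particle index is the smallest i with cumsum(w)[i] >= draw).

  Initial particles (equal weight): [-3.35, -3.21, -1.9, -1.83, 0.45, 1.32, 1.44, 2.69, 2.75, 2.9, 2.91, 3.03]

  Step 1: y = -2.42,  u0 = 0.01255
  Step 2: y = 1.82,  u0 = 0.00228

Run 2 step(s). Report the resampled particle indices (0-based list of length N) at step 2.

step 1: w=[0.0738, 0.1509, 0.4322, 0.3431, 0.0000, 0.0000, 0.0000, 0.0000, 0.0000, 0.0000, 0.0000, 0.0000]  mean=-2.1807  Neff=3.0053  idx=[0, 1, 1, 2, 2, 2, 2, 2, 3, 3, 3, 3]
step 2: w=[0.0000, 0.0000, 0.0000, 0.0425, 0.0425, 0.0425, 0.0425, 0.0425, 0.1969, 0.1969, 0.1969, 0.1969]  mean=-1.8449  Neff=6.0922  idx=[3, 5, 6, 8, 8, 9, 9, 9, 10, 10, 11, 11]

resampled_idx = [3, 5, 6, 8, 8, 9, 9, 9, 10, 10, 11, 11]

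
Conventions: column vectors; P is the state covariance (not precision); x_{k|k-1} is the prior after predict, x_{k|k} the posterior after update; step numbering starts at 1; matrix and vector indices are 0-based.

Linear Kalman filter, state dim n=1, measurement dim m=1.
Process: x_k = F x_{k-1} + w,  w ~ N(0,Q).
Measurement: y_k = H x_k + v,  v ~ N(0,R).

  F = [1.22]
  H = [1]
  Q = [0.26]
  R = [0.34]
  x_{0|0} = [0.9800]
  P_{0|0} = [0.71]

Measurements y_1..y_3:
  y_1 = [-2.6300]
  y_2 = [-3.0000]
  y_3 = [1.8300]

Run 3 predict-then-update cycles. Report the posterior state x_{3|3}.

step 1: x^-=[1.1956]  P^-=[1.3168]  S=[1.6568]  K=[0.7948]  nu=[-3.8256]  x^+=[-1.8449]  P^+=[0.2702]
step 2: x^-=[-2.2508]  P^-=[0.6622]  S=[1.0022]  K=[0.6607]  nu=[-0.7492]  x^+=[-2.7458]  P^+=[0.2247]
step 3: x^-=[-3.3499]  P^-=[0.5944]  S=[0.9344]  K=[0.6361]  nu=[5.1799]  x^+=[-0.0549]  P^+=[0.2163]

x_post = [-0.0549]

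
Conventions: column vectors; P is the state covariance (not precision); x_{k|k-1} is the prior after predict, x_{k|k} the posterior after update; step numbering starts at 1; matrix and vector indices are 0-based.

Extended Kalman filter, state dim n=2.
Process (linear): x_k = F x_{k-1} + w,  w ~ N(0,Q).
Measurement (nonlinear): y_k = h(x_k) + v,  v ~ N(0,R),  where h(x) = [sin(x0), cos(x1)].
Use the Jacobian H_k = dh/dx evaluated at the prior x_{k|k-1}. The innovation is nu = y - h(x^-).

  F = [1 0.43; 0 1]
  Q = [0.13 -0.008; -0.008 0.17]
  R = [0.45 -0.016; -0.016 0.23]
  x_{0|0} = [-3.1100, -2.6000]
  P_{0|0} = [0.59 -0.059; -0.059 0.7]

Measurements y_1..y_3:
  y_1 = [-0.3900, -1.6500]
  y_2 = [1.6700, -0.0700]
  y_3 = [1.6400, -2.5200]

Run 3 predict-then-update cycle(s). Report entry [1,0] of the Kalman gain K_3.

K[1,0] = 0.2147

step 1: x^-=[-4.2280, -2.6000]  P^-=[0.7987 0.2340; 0.2340 0.8700]  H_jac=[-0.4657 0.0000; 0.0000 0.5155]  S=[0.6232 -0.0722; -0.0722 0.4612]  K=[-0.5770 0.1713; -0.0634 0.9625]  nu=[-1.2750, -0.7931]  x^+=[-3.6282, -3.2826]  P^+=[0.5634 0.0943; 0.0943 0.4314]
step 2: x^-=[-5.0397, -3.2826]  P^-=[0.8543 0.2718; 0.2718 0.6014]  H_jac=[0.3215 0.0000; 0.0000 -0.1405]  S=[0.5383 -0.0283; -0.0283 0.2419]  K=[0.5051 -0.0989; 0.1449 -0.3325]  nu=[0.7231, 0.9201]  x^+=[-4.7655, -3.4837]  P^+=[0.7118 0.2193; 0.2193 0.5607]
step 3: x^-=[-6.2635, -3.4837]  P^-=[1.1341 0.4524; 0.4524 0.7307]  H_jac=[0.9998 0.0000; 0.0000 -0.3355]  S=[1.5837 -0.1677; -0.1677 0.3122]  K=[0.7046 -0.1076; 0.2147 -0.6697]  nu=[1.6203, -1.5780]  x^+=[-4.9521, -2.0791]  P^+=[0.3189 0.1073; 0.1073 0.4694]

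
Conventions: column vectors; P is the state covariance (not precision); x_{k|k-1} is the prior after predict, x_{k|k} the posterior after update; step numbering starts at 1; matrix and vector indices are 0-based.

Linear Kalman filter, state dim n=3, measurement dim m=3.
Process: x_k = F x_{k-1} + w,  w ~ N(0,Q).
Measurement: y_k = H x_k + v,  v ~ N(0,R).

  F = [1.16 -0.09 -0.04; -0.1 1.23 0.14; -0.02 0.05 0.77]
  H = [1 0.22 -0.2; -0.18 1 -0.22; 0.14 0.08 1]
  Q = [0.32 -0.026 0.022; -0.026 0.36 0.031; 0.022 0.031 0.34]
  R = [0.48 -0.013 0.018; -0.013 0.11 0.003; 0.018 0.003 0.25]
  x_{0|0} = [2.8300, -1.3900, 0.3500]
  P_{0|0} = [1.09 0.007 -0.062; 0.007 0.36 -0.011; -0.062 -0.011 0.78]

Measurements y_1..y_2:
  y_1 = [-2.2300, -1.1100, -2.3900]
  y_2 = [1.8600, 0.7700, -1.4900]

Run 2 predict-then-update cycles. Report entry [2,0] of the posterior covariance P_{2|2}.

step 1: x^-=[3.3939, -1.9437, 0.1434]  P^-=[1.7951 -0.1962 -0.0832; -0.1962 0.9271 0.1336; -0.0832 0.1336 0.8048]  S=[2.2873 -0.3031 0.0493; -0.3031 1.1394 -0.0210; 0.0493 -0.0210 1.0897]  K=[0.7390 -0.2413 0.1018; 0.1003 0.8488 0.1773; -0.1155 -0.0420 0.7422]  nu=[-5.1676, 1.4761, -2.8531]  x^+=[-1.0717, -1.7151, -1.4394]  P^+=[0.3517 0.0246 -0.0132; 0.0246 0.1051 0.0368; -0.0132 0.0368 0.1822]
step 2: x^-=[-1.0312, -2.2039, -1.1727]  P^-=[0.7907 -0.0487 -0.0052; -0.0487 0.5331 0.0933; -0.0052 0.0933 0.4516]  S=[1.2870 -0.0871 0.0564; -0.0871 0.6667 0.0130; 0.0564 0.0130 0.7329]  K=[0.5884 -0.2098 0.0971; 0.0855 0.7902 0.1556; -0.0881 -0.0316 0.6327]  nu=[3.1416, 2.5303, 0.0034]  x^+=[0.2868, 0.0646, -1.5272]  P^+=[0.2814 0.0188 -0.0067; 0.0188 0.0968 0.0324; -0.0067 0.0324 0.1548]

P_post[2,0] = -0.0067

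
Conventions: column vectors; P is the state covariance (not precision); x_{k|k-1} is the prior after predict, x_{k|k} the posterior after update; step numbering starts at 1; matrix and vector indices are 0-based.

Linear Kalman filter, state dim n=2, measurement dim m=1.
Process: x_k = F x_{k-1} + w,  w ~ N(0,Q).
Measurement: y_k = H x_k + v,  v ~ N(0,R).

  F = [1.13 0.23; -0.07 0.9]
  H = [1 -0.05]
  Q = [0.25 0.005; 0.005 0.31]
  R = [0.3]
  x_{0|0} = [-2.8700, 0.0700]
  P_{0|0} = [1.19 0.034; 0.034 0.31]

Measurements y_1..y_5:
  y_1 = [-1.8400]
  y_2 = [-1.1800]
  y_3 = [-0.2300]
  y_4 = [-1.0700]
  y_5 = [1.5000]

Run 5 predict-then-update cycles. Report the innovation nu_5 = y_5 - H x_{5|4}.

innov = [2.3806]

step 1: x^-=[-3.2270, 0.2639]  P^-=[1.8036 0.0091; 0.0091 0.5626]  S=[2.1041]  K=[0.8570; -0.0091]  nu=[1.4002]  x^+=[-2.0271, 0.2512]  P^+=[0.2584 0.0254; 0.0254 0.5625]
step 2: x^-=[-2.2328, 0.3680]  P^-=[0.6229 0.1264; 0.1264 0.7637]  S=[0.9121]  K=[0.6759; 0.0967]  nu=[1.0712]  x^+=[-1.5087, 0.4716]  P^+=[0.2061 0.0668; 0.0668 0.7551]
step 3: x^-=[-1.5964, 0.5301]  P^-=[0.5879 0.2118; 0.2118 0.9143]  S=[0.8690]  K=[0.6643; 0.1912]  nu=[1.3929]  x^+=[-0.6711, 0.7964]  P^+=[0.2044 0.1015; 0.1015 0.8825]
step 4: x^-=[-0.5751, 0.7637]  P^-=[0.6104 0.2731; 0.2731 1.0130]  S=[0.8856]  K=[0.6738; 0.2512]  nu=[-0.4567]  x^+=[-0.8829, 0.6490]  P^+=[0.2083 0.1232; 0.1232 0.9572]
step 5: x^-=[-0.8483, 0.6459]  P^-=[0.6307 0.3100; 0.3100 1.0708]  S=[0.9023]  K=[0.6817; 0.2842]  nu=[2.3806]  x^+=[0.7746, 1.3225]  P^+=[0.2113 0.1352; 0.1352 0.9979]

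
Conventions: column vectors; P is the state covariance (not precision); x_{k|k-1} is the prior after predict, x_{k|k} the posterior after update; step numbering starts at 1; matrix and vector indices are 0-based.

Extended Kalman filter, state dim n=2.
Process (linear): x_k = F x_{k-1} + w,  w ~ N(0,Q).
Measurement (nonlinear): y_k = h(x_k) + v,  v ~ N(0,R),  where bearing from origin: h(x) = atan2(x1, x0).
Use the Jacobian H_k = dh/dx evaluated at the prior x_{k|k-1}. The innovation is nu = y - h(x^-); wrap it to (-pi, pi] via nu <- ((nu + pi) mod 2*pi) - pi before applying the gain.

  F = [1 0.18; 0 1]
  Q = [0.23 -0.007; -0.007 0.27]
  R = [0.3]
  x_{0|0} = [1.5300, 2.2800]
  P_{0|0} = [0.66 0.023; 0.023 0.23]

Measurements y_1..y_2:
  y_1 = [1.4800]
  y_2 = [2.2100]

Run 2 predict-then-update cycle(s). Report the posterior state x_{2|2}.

step 1: x^-=[1.9404, 2.2800]  P^-=[0.9057 0.0574; 0.0574 0.5000]  H_jac=[-0.2544 0.2165]  S=[0.3757]  K=[-0.5801; 0.2492]  nu=[0.6143]  x^+=[1.5840, 2.4331]  P^+=[0.7793 0.1117; 0.1117 0.4767]
step 2: x^-=[2.0220, 2.4331]  P^-=[1.0650 0.1905; 0.1905 0.7467]  H_jac=[-0.2431 0.2020]  S=[0.3747]  K=[-0.5882; 0.2790]  nu=[1.3326]  x^+=[1.2381, 2.8049]  P^+=[0.9353 0.2520; 0.2520 0.7175]

x_post = [1.2381, 2.8049]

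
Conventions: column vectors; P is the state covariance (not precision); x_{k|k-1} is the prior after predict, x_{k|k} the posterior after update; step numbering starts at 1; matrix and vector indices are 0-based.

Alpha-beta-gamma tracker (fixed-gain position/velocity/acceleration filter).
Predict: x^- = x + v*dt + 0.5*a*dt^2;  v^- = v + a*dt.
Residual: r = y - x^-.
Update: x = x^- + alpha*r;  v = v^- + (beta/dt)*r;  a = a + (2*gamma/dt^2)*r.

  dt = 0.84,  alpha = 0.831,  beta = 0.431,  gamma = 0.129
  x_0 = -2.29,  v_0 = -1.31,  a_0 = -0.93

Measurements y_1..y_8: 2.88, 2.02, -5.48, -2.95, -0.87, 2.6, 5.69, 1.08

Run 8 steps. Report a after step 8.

step 1: x_pred=-3.7185  r=6.5985  x^+=1.7649  v^+=1.2945  a^+=1.4827
step 2: x_pred=3.3753  r=-1.3553  x^+=2.2490  v^+=1.8445  a^+=0.9872
step 3: x_pred=4.1467  r=-9.6267  x^+=-3.8531  v^+=-2.2657  a^+=-2.5328
step 4: x_pred=-6.6498  r=3.6998  x^+=-3.5753  v^+=-2.4949  a^+=-1.1800
step 5: x_pred=-6.0873  r=5.2173  x^+=-1.7517  v^+=-0.8091  a^+=0.7277
step 6: x_pred=-2.1747  r=4.7747  x^+=1.7931  v^+=2.2520  a^+=2.4735
step 7: x_pred=4.5574  r=1.1326  x^+=5.4986  v^+=4.9109  a^+=2.8876
step 8: x_pred=10.6425  r=-9.5625  x^+=2.6961  v^+=2.4300  a^+=-0.6088

a_post = -0.6088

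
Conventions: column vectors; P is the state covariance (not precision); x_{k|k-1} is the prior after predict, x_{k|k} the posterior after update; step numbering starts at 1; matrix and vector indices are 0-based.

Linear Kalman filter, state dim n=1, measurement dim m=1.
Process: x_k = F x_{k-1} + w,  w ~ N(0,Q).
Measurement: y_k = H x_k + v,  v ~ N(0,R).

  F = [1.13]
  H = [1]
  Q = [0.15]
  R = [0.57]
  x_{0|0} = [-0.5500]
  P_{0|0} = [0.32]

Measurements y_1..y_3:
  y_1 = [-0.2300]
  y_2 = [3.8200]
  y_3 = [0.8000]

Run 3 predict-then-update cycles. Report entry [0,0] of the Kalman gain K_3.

step 1: x^-=[-0.6215]  P^-=[0.5586]  S=[1.1286]  K=[0.4950]  nu=[0.3915]  x^+=[-0.4277]  P^+=[0.2821]
step 2: x^-=[-0.4833]  P^-=[0.5102]  S=[1.0802]  K=[0.4723]  nu=[4.3033]  x^+=[1.5493]  P^+=[0.2692]
step 3: x^-=[1.7507]  P^-=[0.4938]  S=[1.0638]  K=[0.4642]  nu=[-0.9507]  x^+=[1.3094]  P^+=[0.2646]

K[0,0] = 0.4642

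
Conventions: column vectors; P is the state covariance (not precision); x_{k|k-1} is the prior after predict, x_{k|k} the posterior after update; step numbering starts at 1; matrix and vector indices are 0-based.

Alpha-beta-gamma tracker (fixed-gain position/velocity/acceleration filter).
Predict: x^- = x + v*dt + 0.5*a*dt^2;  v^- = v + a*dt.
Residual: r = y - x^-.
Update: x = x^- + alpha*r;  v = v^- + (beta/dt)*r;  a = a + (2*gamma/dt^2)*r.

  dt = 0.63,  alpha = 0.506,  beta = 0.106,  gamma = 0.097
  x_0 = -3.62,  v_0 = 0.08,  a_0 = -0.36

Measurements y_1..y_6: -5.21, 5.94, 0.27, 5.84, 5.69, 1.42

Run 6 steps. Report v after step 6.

step 1: x_pred=-3.6410  r=-1.5690  x^+=-4.4349  v^+=-0.4108  a^+=-1.1269
step 2: x_pred=-4.9174  r=10.8574  x^+=0.5765  v^+=0.7061  a^+=4.1801
step 3: x_pred=1.8508  r=-1.5808  x^+=1.0509  v^+=3.0735  a^+=3.4074
step 4: x_pred=3.6634  r=2.1766  x^+=4.7648  v^+=5.5864  a^+=4.4712
step 5: x_pred=9.1715  r=-3.4815  x^+=7.4099  v^+=7.8175  a^+=2.7695
step 6: x_pred=12.8845  r=-11.4645  x^+=7.0835  v^+=7.6333  a^+=-2.8342

v_post = 7.6333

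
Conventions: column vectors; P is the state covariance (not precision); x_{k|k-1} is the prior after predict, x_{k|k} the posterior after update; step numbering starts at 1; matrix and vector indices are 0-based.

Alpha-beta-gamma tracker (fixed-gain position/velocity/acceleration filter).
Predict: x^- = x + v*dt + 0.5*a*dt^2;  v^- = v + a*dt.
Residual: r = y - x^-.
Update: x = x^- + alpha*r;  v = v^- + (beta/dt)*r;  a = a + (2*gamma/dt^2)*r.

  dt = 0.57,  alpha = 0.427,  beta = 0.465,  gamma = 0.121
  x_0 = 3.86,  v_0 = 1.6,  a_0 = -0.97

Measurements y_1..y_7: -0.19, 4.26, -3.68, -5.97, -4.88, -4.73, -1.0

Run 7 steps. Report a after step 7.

step 1: x_pred=4.6144  r=-4.8044  x^+=2.5629  v^+=-2.8723  a^+=-4.5485
step 2: x_pred=0.1868  r=4.0732  x^+=1.9261  v^+=-2.1421  a^+=-1.5147
step 3: x_pred=0.4590  r=-4.1390  x^+=-1.3083  v^+=-6.3820  a^+=-4.5976
step 4: x_pred=-5.6930  r=-0.2770  x^+=-5.8113  v^+=-9.2286  a^+=-4.8039
step 5: x_pred=-11.8520  r=6.9720  x^+=-8.8749  v^+=-6.2792  a^+=0.3891
step 6: x_pred=-12.3909  r=7.6609  x^+=-9.1197  v^+=0.1923  a^+=6.0953
step 7: x_pred=-8.0199  r=7.0199  x^+=-5.0224  v^+=9.3933  a^+=11.3240

a_post = 11.3240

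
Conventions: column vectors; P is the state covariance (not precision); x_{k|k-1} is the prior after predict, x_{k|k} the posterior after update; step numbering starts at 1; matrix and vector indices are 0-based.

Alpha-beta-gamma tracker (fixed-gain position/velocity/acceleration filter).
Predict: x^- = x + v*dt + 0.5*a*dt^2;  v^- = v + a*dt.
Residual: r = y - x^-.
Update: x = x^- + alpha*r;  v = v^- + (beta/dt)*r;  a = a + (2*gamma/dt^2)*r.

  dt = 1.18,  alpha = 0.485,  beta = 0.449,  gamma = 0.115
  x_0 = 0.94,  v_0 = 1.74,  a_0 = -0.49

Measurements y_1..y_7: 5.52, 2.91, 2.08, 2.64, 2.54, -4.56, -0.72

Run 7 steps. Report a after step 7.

a_post = 0.3467

step 1: x_pred=2.6521  r=2.8679  x^+=4.0430  v^+=2.2531  a^+=-0.0163
step 2: x_pred=6.6903  r=-3.7803  x^+=4.8569  v^+=0.7954  a^+=-0.6407
step 3: x_pred=5.3494  r=-3.2694  x^+=3.7637  v^+=-1.2046  a^+=-1.1808
step 4: x_pred=1.5202  r=1.1198  x^+=2.0633  v^+=-2.1719  a^+=-0.9958
step 5: x_pred=-1.1927  r=3.7327  x^+=0.6176  v^+=-1.9266  a^+=-0.3792
step 6: x_pred=-1.9197  r=-2.6403  x^+=-3.2002  v^+=-3.3787  a^+=-0.8153
step 7: x_pred=-7.7547  r=7.0347  x^+=-4.3429  v^+=-1.6640  a^+=0.3467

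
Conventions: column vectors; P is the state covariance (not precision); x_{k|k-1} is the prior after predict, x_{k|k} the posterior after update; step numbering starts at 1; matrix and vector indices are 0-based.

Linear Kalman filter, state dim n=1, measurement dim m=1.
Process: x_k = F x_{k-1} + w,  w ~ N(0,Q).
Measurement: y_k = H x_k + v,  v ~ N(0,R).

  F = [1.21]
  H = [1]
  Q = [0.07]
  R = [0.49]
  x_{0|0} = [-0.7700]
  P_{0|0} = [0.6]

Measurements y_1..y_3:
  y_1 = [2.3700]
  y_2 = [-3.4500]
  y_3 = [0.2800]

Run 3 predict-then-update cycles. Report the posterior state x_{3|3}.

step 1: x^-=[-0.9317]  P^-=[0.9485]  S=[1.4385]  K=[0.6594]  nu=[3.3017]  x^+=[1.2453]  P^+=[0.3231]
step 2: x^-=[1.5068]  P^-=[0.5430]  S=[1.0330]  K=[0.5257]  nu=[-4.9568]  x^+=[-1.0988]  P^+=[0.2576]
step 3: x^-=[-1.3296]  P^-=[0.4471]  S=[0.9371]  K=[0.4771]  nu=[1.6096]  x^+=[-0.5616]  P^+=[0.2338]

x_post = [-0.5616]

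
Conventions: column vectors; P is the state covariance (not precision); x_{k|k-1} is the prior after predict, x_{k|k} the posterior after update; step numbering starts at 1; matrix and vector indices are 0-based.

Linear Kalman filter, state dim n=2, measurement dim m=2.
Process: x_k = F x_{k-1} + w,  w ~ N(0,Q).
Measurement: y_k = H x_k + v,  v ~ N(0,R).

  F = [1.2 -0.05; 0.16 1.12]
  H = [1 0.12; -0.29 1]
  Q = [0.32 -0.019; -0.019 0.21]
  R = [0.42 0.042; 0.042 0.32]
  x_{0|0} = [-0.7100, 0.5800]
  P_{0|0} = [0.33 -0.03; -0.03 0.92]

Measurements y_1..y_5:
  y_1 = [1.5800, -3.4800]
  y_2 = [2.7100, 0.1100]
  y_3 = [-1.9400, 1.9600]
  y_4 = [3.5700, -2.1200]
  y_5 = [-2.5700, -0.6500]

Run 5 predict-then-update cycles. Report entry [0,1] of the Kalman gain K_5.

K[0,1] = -0.1209

step 1: x^-=[-0.8810, 0.5360]  P^-=[0.8011 -0.0472; -0.0472 1.3617]  S=[1.2294 -0.0725; -0.0725 1.7765]  K=[0.6393 -0.1313; 0.1405 0.7800]  nu=[2.3967, -4.2715]  x^+=[1.2119, -2.4589]  P^+=[0.2559 0.0591; 0.0591 0.2726]
step 2: x^-=[1.5772, -2.5601]  P^-=[0.6821 0.0938; 0.0938 0.5797]  S=[1.1329 0.0043; 0.0043 0.9027]  K=[0.6124 -0.1182; 0.1419 0.6114]  nu=[1.4400, 3.1275]  x^+=[2.0896, -0.4437]  P^+=[0.2452 0.0590; 0.0590 0.2187]
step 3: x^-=[2.5297, -0.1626]  P^-=[0.6665 0.0947; 0.0947 0.5118]  S=[1.1166 0.0015; 0.0015 0.8329]  K=[0.6072 -0.1195; 0.1390 0.5812]  nu=[-4.4502, 2.8562]  x^+=[-0.5140, 0.8789]  P^+=[0.2431 0.0578; 0.0578 0.2086]
step 4: x^-=[-0.6607, 0.9022]  P^-=[0.6636 0.0932; 0.0932 0.4986]  S=[1.1132 -0.0007; -0.0007 0.8203]  K=[0.6061 -0.1205; 0.1378 0.5749]  nu=[4.1224, -3.2138]  x^+=[2.2254, -0.3775]  P^+=[0.2426 0.0573; 0.0573 0.2064]
step 5: x^-=[2.6893, -0.0667]  P^-=[0.6631 0.0925; 0.0925 0.4956]  S=[1.1124 -0.0015; -0.0015 0.8177]  K=[0.6059 -0.1209; 0.1374 0.5735]  nu=[-5.2513, 0.1966]  x^+=[-0.5161, -0.6756]  P^+=[0.2425 0.0571; 0.0571 0.2059]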